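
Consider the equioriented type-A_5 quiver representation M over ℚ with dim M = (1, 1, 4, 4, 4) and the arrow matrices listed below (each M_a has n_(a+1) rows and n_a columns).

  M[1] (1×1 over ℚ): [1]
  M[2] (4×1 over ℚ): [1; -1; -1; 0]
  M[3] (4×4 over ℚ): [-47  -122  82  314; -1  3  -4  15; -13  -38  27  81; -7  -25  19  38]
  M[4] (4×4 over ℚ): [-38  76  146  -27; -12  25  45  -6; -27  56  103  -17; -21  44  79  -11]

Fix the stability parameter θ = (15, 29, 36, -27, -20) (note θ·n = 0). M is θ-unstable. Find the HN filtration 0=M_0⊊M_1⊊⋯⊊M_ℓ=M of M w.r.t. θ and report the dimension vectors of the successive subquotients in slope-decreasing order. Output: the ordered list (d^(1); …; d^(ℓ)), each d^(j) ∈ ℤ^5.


Barcode: M ≅ I[1,5], I[3,5]^3. HN layers by μ_θ (2 steps, strictly decreasing):
  μ^(1)=33/5; μ^(2)=-11/3

((1, 1, 1, 1, 1); (0, 0, 3, 3, 3))


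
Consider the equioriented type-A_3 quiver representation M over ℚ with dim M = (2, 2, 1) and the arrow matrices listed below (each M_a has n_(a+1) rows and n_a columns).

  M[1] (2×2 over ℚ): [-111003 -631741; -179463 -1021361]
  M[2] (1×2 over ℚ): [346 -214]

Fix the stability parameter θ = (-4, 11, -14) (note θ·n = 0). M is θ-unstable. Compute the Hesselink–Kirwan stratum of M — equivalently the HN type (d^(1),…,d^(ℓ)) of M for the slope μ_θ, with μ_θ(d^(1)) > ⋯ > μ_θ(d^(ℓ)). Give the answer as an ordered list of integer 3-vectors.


Interval decomposition of M: I[1,1], I[1,3], I[2,2].
HN type (ℓ=3): μ^(1)=11; μ^(2)=-3/2; μ^(3)=-4

((0, 1, 0); (0, 1, 1); (2, 0, 0))


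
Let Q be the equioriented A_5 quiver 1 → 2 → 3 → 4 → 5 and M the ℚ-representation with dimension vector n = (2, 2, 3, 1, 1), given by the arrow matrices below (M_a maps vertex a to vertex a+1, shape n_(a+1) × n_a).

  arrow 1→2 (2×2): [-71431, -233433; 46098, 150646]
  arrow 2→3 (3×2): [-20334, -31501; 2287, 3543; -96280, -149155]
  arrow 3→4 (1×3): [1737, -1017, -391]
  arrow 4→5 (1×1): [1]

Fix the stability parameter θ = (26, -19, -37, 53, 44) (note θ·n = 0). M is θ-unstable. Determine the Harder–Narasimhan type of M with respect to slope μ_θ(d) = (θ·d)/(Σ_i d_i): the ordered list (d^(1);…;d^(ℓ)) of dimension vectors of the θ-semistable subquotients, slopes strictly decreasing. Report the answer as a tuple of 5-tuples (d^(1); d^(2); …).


Barcode: M ≅ I[1,3], I[1,5], I[3,3]. HN layers by μ_θ (3 steps, strictly decreasing):
  μ^(1)=97/2; μ^(2)=-10; μ^(3)=-37

((0, 0, 0, 1, 1); (2, 2, 2, 0, 0); (0, 0, 1, 0, 0))


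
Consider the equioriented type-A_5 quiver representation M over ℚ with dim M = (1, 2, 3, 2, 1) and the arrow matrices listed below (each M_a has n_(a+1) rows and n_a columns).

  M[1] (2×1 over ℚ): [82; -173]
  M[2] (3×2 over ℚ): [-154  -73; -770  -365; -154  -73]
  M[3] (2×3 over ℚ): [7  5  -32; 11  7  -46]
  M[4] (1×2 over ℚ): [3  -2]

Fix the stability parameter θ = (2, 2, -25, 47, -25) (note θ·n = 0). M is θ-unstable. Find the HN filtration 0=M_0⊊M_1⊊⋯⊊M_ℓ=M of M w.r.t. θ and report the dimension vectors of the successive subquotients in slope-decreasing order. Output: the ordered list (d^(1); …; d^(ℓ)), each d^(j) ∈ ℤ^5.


Via rank(M_{q-1}∘⋯∘M_p): M ≅ I[1,3], I[2,2], I[3,4], I[3,5].
μ_θ-semistable layers: μ^(1)=47; μ^(2)=11; μ^(3)=2; μ^(4)=-7; μ^(5)=-25

((0, 0, 0, 1, 0); (0, 0, 0, 1, 1); (0, 1, 0, 0, 0); (1, 1, 1, 0, 0); (0, 0, 2, 0, 0))


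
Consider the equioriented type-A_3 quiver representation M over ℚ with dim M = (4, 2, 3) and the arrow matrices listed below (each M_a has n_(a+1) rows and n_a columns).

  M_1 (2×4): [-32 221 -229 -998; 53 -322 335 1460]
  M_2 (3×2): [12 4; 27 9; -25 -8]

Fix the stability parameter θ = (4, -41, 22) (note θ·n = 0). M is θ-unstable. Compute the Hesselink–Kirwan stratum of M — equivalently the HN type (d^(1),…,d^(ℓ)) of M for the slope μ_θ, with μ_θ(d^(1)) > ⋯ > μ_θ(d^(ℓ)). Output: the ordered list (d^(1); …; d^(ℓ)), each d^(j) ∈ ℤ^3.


Interval decomposition of M: I[1,1]^2, I[1,3]^2, I[3,3].
HN type (ℓ=3): μ^(1)=22; μ^(2)=4; μ^(3)=-37/2

((0, 0, 3); (2, 0, 0); (2, 2, 0))


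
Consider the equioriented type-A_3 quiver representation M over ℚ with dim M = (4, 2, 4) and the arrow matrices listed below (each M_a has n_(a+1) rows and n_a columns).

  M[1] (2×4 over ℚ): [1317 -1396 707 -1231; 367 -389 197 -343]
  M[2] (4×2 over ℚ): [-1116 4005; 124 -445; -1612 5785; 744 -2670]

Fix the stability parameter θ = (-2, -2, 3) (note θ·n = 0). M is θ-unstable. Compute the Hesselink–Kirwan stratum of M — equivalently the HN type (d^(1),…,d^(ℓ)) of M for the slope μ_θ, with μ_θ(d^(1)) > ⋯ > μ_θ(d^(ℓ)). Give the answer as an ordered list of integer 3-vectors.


Interval decomposition of M: I[1,1]^2, I[1,2], I[1,3], I[3,3]^3.
HN type (ℓ=2): μ^(1)=3; μ^(2)=-2

((0, 0, 4); (4, 2, 0))


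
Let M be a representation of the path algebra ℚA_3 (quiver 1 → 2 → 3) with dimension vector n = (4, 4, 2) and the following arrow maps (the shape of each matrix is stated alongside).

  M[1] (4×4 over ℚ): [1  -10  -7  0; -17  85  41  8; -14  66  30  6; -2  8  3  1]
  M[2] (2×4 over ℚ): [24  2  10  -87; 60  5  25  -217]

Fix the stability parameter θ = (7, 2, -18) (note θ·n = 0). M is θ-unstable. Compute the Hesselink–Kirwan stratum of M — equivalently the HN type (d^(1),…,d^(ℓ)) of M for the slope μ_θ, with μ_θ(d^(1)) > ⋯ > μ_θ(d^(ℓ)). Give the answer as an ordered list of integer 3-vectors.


Interval decomposition of M: I[1,2]^2, I[1,3]^2.
HN type (ℓ=2): μ^(1)=9/2; μ^(2)=-3

((2, 2, 0); (2, 2, 2))


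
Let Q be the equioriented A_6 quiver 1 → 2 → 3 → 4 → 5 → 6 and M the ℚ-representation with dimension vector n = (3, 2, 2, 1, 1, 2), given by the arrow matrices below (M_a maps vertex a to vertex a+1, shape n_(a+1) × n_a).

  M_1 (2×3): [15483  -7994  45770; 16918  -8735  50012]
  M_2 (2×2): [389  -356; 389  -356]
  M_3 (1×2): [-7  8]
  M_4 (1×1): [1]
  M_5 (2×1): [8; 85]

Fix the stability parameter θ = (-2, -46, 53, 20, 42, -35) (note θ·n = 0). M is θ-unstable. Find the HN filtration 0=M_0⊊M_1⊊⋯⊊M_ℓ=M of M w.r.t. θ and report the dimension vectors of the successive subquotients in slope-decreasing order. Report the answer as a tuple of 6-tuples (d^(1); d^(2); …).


Barcode: M ≅ I[1,1], I[1,2], I[1,6], I[3,3], I[6,6]. HN layers by μ_θ (5 steps, strictly decreasing):
  μ^(1)=53; μ^(2)=20; μ^(3)=-2; μ^(4)=-24; μ^(5)=-35

((0, 0, 1, 0, 0, 0); (0, 0, 1, 1, 1, 1); (1, 0, 0, 0, 0, 0); (2, 2, 0, 0, 0, 0); (0, 0, 0, 0, 0, 1))


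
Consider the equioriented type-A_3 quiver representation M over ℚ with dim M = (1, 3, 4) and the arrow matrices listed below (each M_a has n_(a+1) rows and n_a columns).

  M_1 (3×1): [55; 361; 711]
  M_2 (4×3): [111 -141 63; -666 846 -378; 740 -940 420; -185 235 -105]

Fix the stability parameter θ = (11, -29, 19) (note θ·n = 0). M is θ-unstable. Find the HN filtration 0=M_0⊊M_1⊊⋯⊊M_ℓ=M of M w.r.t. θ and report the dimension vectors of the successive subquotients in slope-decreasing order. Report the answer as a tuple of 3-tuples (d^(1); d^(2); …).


Barcode: M ≅ I[1,3], I[2,2]^2, I[3,3]^3. HN layers by μ_θ (3 steps, strictly decreasing):
  μ^(1)=19; μ^(2)=-9; μ^(3)=-29

((0, 0, 4); (1, 1, 0); (0, 2, 0))


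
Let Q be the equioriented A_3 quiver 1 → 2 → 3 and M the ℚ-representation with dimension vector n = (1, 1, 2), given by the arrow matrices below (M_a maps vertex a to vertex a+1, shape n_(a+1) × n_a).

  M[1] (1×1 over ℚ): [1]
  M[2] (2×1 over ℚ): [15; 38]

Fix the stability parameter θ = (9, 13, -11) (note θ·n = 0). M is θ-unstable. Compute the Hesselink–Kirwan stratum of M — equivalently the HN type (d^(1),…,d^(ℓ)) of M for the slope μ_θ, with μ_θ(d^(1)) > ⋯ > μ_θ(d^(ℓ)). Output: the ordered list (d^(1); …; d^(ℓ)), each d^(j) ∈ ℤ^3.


Barcode: M ≅ I[1,3], I[3,3]. HN layers by μ_θ (2 steps, strictly decreasing):
  μ^(1)=11/3; μ^(2)=-11

((1, 1, 1); (0, 0, 1))


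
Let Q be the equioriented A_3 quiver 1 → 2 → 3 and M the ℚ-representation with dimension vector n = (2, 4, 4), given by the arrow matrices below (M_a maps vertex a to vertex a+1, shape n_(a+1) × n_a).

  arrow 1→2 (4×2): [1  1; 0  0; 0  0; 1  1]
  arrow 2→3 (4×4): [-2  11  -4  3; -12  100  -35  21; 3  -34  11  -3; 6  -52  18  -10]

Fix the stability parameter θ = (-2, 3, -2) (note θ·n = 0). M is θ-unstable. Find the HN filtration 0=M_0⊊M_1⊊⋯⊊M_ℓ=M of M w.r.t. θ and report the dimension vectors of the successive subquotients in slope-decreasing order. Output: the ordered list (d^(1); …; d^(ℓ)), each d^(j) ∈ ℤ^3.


Interval decomposition of M: I[1,1], I[1,3], I[2,2], I[2,3]^2, I[3,3].
HN type (ℓ=3): μ^(1)=3; μ^(2)=1/2; μ^(3)=-2

((0, 1, 0); (0, 3, 3); (2, 0, 1))


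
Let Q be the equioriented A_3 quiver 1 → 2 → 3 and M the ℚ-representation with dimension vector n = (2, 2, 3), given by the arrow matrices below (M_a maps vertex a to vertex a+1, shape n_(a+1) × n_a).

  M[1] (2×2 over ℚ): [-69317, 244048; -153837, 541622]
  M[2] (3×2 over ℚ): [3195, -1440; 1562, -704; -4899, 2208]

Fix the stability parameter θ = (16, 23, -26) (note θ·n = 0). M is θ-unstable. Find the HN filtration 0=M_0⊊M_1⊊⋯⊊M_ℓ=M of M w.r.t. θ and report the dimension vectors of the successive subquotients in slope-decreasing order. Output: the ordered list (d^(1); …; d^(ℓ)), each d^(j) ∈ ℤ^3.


Via rank(M_{q-1}∘⋯∘M_p): M ≅ I[1,2], I[1,3], I[3,3]^2.
μ_θ-semistable layers: μ^(1)=23; μ^(2)=16; μ^(3)=13/3; μ^(4)=-26

((0, 1, 0); (1, 0, 0); (1, 1, 1); (0, 0, 2))


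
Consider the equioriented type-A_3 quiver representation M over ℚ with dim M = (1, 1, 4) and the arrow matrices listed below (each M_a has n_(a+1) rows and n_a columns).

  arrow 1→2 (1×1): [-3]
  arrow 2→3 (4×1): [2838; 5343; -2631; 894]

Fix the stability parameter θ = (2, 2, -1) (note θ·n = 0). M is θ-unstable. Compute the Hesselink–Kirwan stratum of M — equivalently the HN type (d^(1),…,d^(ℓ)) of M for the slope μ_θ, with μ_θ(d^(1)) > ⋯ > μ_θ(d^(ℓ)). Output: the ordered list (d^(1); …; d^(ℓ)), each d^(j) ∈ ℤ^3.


Barcode: M ≅ I[1,3], I[3,3]^3. HN layers by μ_θ (2 steps, strictly decreasing):
  μ^(1)=1; μ^(2)=-1

((1, 1, 1); (0, 0, 3))


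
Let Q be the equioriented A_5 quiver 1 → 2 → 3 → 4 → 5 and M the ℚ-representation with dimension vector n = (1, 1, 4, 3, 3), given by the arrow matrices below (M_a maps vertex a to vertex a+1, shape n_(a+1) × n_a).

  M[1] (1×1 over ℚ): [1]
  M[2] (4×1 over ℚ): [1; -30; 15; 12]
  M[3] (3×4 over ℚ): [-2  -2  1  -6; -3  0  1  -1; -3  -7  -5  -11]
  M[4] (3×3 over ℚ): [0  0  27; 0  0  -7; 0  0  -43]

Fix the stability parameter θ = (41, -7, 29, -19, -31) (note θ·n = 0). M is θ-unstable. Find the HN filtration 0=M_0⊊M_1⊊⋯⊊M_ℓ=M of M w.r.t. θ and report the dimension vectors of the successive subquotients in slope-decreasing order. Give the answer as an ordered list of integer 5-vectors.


Via rank(M_{q-1}∘⋯∘M_p): M ≅ I[1,4], I[3,3], I[3,4], I[3,5], I[5,5]^2.
μ_θ-semistable layers: μ^(1)=29; μ^(2)=11; μ^(3)=5; μ^(4)=-7; μ^(5)=-31

((0, 0, 1, 0, 0); (1, 1, 1, 1, 0); (0, 0, 1, 1, 0); (0, 0, 1, 1, 1); (0, 0, 0, 0, 2))


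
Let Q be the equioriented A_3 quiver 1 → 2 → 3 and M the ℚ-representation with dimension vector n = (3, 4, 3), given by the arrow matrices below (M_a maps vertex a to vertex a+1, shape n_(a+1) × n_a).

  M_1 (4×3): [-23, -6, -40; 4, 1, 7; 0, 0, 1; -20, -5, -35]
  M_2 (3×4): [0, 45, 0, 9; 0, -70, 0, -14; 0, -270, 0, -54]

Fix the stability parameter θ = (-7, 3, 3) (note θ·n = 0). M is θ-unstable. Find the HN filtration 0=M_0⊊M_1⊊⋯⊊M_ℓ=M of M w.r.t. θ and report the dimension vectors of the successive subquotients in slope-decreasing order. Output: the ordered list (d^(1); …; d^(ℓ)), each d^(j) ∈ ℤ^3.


Barcode: M ≅ I[1,2]^3, I[2,3], I[3,3]^2. HN layers by μ_θ (2 steps, strictly decreasing):
  μ^(1)=3; μ^(2)=-7

((0, 4, 3); (3, 0, 0))


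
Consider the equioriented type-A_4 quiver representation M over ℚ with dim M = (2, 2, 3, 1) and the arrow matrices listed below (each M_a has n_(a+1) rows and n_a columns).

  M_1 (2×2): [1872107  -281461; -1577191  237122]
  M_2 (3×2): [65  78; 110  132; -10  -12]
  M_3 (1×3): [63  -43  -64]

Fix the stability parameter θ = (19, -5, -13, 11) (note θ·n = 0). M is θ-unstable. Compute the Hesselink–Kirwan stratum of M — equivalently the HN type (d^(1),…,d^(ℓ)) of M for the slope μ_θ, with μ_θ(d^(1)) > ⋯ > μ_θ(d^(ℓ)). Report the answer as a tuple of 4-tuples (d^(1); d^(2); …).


Interval decomposition of M: I[1,2], I[1,4], I[3,3]^2.
HN type (ℓ=4): μ^(1)=11; μ^(2)=7; μ^(3)=1/3; μ^(4)=-13

((0, 0, 0, 1); (1, 1, 0, 0); (1, 1, 1, 0); (0, 0, 2, 0))


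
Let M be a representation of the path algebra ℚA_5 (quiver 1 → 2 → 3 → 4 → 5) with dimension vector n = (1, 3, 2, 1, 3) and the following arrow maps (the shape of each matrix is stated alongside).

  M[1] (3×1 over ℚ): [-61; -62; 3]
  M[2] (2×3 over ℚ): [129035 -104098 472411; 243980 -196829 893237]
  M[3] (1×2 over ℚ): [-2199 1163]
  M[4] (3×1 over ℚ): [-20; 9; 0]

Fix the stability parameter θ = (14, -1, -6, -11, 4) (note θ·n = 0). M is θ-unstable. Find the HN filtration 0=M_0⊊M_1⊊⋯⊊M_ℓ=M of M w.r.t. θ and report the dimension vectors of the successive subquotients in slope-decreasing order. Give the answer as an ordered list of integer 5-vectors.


Barcode: M ≅ I[1,5], I[2,2], I[2,3], I[5,5]^2. HN layers by μ_θ (3 steps, strictly decreasing):
  μ^(1)=4; μ^(2)=-1; μ^(3)=-7/2

((0, 0, 0, 0, 3); (1, 2, 1, 1, 0); (0, 1, 1, 0, 0))


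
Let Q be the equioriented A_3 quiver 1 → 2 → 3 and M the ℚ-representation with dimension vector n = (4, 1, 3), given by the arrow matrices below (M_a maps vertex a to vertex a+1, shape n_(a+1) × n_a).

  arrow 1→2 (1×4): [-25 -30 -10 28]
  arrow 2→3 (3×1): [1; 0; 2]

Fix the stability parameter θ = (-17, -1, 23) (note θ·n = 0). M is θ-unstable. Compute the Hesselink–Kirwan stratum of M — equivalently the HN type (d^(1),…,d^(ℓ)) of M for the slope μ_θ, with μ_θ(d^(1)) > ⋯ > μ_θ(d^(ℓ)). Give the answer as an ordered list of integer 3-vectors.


Interval decomposition of M: I[1,1]^3, I[1,3], I[3,3]^2.
HN type (ℓ=3): μ^(1)=23; μ^(2)=-1; μ^(3)=-17

((0, 0, 3); (0, 1, 0); (4, 0, 0))


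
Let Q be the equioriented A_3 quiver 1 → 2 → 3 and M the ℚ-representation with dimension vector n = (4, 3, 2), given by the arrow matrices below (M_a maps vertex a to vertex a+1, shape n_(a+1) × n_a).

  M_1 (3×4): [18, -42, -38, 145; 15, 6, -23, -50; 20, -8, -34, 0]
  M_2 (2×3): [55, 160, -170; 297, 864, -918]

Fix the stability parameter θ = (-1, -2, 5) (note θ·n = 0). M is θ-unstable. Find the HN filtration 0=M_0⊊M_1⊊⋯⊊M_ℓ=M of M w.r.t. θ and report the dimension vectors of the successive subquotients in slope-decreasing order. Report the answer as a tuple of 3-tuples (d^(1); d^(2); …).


Via rank(M_{q-1}∘⋯∘M_p): M ≅ I[1,1], I[1,2]^2, I[1,3], I[3,3].
μ_θ-semistable layers: μ^(1)=5; μ^(2)=-1; μ^(3)=-3/2

((0, 0, 2); (1, 0, 0); (3, 3, 0))


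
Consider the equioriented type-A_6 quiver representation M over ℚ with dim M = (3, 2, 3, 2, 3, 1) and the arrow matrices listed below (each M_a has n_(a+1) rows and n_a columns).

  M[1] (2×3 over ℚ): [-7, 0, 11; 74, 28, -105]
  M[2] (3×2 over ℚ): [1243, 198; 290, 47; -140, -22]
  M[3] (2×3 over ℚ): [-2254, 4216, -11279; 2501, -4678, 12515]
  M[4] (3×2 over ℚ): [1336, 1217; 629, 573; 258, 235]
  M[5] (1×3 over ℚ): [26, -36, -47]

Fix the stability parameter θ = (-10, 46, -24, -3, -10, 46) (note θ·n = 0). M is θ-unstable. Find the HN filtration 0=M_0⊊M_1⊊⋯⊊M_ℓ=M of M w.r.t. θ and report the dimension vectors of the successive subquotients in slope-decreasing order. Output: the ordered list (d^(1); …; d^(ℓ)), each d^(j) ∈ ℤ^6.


Interval decomposition of M: I[1,1], I[1,5], I[1,6], I[3,3], I[5,5].
HN type (ℓ=4): μ^(1)=46; μ^(2)=9/4; μ^(3)=-10; μ^(4)=-24

((0, 0, 0, 0, 0, 1); (0, 2, 2, 2, 2, 0); (3, 0, 0, 0, 1, 0); (0, 0, 1, 0, 0, 0))


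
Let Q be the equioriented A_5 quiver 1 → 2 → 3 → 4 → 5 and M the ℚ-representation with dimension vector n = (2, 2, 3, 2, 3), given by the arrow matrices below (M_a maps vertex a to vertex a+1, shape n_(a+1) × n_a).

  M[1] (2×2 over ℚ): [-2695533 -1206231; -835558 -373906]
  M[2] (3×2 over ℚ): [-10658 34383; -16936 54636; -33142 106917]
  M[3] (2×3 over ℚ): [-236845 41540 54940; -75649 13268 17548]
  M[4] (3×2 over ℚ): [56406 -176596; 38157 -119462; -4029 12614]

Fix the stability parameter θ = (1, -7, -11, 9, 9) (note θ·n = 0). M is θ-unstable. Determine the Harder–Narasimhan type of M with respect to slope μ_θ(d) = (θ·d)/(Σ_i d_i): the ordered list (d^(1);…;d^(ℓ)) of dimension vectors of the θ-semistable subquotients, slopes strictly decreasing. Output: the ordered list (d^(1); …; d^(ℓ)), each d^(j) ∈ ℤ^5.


Via rank(M_{q-1}∘⋯∘M_p): M ≅ I[1,1], I[1,2], I[2,5], I[3,3]^2, I[4,4], I[5,5]^2.
μ_θ-semistable layers: μ^(1)=9; μ^(2)=1; μ^(3)=-3; μ^(4)=-9; μ^(5)=-11

((0, 0, 0, 2, 3); (1, 0, 0, 0, 0); (1, 1, 0, 0, 0); (0, 1, 1, 0, 0); (0, 0, 2, 0, 0))


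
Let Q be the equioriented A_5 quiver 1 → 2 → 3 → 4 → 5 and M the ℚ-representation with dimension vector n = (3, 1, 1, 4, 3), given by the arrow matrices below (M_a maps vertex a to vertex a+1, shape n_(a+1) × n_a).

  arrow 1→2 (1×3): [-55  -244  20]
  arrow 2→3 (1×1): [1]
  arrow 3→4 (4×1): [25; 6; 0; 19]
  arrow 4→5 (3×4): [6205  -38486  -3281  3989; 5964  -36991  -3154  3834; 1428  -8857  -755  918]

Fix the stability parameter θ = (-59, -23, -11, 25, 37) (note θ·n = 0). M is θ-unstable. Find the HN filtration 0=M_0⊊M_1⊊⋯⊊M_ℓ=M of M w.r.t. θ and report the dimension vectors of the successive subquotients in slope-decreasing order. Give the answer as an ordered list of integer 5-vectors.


Interval decomposition of M: I[1,1]^2, I[1,4], I[4,5]^3.
HN type (ℓ=5): μ^(1)=37; μ^(2)=25; μ^(3)=-11; μ^(4)=-23; μ^(5)=-59

((0, 0, 0, 0, 3); (0, 0, 0, 4, 0); (0, 0, 1, 0, 0); (0, 1, 0, 0, 0); (3, 0, 0, 0, 0))


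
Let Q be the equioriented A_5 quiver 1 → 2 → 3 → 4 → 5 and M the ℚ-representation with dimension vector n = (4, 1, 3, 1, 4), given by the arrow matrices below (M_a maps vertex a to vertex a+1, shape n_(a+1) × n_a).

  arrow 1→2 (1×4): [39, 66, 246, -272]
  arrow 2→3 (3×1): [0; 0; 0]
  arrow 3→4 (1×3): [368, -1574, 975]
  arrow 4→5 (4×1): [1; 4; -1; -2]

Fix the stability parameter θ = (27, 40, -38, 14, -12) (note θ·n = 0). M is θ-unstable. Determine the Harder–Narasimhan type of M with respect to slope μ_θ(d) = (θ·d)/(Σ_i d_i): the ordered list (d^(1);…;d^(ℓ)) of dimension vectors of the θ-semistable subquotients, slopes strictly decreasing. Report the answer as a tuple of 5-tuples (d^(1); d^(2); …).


Via rank(M_{q-1}∘⋯∘M_p): M ≅ I[1,1]^3, I[1,2], I[3,3]^2, I[3,5], I[5,5]^3.
μ_θ-semistable layers: μ^(1)=40; μ^(2)=27; μ^(3)=1; μ^(4)=-12; μ^(5)=-38

((0, 1, 0, 0, 0); (4, 0, 0, 0, 0); (0, 0, 0, 1, 1); (0, 0, 0, 0, 3); (0, 0, 3, 0, 0))


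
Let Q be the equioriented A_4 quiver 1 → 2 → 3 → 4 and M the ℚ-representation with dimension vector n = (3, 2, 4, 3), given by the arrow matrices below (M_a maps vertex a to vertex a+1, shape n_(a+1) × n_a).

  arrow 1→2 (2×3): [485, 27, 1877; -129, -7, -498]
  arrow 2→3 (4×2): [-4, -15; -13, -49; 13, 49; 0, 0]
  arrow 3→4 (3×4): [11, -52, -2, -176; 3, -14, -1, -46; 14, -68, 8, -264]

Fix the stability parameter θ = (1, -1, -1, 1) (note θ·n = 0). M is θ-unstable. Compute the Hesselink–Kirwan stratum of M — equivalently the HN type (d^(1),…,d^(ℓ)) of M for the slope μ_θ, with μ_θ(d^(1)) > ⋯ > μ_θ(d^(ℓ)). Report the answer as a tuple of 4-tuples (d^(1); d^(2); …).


Interval decomposition of M: I[1,1], I[1,4]^2, I[3,3], I[3,4].
HN type (ℓ=3): μ^(1)=1; μ^(2)=-1/3; μ^(3)=-1

((1, 0, 0, 3); (2, 2, 2, 0); (0, 0, 2, 0))


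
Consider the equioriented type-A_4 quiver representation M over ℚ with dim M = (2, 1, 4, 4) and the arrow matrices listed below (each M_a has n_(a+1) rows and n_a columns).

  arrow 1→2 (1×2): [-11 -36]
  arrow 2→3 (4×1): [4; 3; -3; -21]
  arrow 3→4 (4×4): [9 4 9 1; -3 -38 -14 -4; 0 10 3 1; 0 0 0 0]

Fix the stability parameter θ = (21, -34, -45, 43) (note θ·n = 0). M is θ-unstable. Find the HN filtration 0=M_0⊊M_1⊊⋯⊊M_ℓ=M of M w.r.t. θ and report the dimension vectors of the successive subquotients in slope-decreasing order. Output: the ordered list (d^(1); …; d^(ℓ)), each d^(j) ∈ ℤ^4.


Via rank(M_{q-1}∘⋯∘M_p): M ≅ I[1,1], I[1,3], I[3,3], I[3,4]^2, I[4,4]^2.
μ_θ-semistable layers: μ^(1)=43; μ^(2)=21; μ^(3)=-58/3; μ^(4)=-45

((0, 0, 0, 4); (1, 0, 0, 0); (1, 1, 1, 0); (0, 0, 3, 0))


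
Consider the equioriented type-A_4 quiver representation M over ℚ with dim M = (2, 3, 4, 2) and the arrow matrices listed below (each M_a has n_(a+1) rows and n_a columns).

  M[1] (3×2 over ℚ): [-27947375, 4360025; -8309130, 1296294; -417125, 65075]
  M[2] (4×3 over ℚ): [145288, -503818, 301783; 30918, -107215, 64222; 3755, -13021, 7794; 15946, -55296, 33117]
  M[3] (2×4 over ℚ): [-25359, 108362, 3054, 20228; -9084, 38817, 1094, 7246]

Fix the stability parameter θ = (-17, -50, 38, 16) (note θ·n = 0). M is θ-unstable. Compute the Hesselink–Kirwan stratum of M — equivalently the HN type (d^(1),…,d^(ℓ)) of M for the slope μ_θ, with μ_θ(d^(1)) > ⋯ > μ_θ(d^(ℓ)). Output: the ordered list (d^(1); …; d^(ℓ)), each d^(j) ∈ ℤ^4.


Via rank(M_{q-1}∘⋯∘M_p): M ≅ I[1,1], I[1,4], I[2,3], I[2,4], I[3,3].
μ_θ-semistable layers: μ^(1)=38; μ^(2)=27; μ^(3)=-17; μ^(4)=-67/2; μ^(5)=-50

((0, 0, 2, 0); (0, 0, 2, 2); (1, 0, 0, 0); (1, 1, 0, 0); (0, 2, 0, 0))


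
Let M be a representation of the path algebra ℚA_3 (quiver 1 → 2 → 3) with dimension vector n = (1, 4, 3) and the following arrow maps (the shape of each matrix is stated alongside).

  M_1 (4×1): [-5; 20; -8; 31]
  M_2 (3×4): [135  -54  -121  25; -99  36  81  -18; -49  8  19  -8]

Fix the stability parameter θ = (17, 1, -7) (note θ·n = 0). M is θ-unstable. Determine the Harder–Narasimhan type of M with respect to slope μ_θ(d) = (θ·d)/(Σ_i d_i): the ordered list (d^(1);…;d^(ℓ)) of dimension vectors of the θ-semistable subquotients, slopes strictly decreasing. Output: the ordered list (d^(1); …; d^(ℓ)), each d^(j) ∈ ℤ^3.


Barcode: M ≅ I[1,3], I[2,2]^2, I[2,3], I[3,3]. HN layers by μ_θ (4 steps, strictly decreasing):
  μ^(1)=11/3; μ^(2)=1; μ^(3)=-3; μ^(4)=-7

((1, 1, 1); (0, 2, 0); (0, 1, 1); (0, 0, 1))


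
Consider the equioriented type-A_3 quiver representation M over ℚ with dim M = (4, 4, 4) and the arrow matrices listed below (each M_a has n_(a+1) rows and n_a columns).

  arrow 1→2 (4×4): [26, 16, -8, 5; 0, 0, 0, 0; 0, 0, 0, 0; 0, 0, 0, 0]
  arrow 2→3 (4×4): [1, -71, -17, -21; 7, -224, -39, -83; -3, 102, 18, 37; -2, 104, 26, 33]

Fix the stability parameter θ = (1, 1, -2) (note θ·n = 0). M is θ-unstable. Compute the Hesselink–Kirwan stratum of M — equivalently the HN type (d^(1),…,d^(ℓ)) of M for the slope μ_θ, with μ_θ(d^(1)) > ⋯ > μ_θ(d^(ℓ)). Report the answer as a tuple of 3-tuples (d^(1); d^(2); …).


Via rank(M_{q-1}∘⋯∘M_p): M ≅ I[1,1]^3, I[1,3], I[2,3]^3.
μ_θ-semistable layers: μ^(1)=1; μ^(2)=0; μ^(3)=-1/2

((3, 0, 0); (1, 1, 1); (0, 3, 3))


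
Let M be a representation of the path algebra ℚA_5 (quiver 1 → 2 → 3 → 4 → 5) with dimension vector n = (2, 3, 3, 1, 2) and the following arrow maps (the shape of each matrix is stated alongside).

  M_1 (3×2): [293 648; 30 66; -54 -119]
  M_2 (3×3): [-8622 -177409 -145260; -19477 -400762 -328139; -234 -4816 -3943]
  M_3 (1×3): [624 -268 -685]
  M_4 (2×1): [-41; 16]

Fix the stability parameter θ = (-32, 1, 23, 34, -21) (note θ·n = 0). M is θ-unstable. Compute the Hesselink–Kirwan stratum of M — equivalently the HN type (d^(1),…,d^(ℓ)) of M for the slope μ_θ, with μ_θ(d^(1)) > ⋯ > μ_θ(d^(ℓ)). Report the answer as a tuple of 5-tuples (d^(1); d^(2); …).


Interval decomposition of M: I[1,3], I[1,5], I[2,3], I[5,5].
HN type (ℓ=5): μ^(1)=23; μ^(2)=12; μ^(3)=1; μ^(4)=-21; μ^(5)=-32

((0, 0, 2, 0, 0); (0, 0, 1, 1, 1); (0, 3, 0, 0, 0); (0, 0, 0, 0, 1); (2, 0, 0, 0, 0))


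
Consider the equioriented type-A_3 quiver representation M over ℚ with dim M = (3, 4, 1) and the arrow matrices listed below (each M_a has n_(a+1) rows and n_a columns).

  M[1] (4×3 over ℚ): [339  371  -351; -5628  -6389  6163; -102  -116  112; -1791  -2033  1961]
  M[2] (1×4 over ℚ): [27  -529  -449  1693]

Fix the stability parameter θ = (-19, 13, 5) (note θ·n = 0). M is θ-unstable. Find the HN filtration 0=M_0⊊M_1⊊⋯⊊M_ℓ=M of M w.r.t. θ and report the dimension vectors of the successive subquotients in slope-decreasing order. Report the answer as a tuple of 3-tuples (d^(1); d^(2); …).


Via rank(M_{q-1}∘⋯∘M_p): M ≅ I[1,1], I[1,2], I[1,3], I[2,2]^2.
μ_θ-semistable layers: μ^(1)=13; μ^(2)=9; μ^(3)=-19

((0, 3, 0); (0, 1, 1); (3, 0, 0))


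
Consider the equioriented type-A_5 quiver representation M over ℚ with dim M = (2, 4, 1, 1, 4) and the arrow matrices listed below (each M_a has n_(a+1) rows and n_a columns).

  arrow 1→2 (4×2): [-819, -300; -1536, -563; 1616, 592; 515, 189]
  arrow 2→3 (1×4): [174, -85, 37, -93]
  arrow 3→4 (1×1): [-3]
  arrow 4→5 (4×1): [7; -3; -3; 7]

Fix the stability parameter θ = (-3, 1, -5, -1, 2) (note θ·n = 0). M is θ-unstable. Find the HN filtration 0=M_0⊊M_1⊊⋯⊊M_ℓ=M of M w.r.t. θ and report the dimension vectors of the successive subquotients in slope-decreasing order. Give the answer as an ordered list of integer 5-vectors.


Interval decomposition of M: I[1,2], I[1,5], I[2,2]^2, I[5,5]^3.
HN type (ℓ=5): μ^(1)=2; μ^(2)=1; μ^(3)=-1; μ^(4)=-2; μ^(5)=-3

((0, 0, 0, 0, 4); (0, 3, 0, 0, 0); (0, 0, 0, 1, 0); (0, 1, 1, 0, 0); (2, 0, 0, 0, 0))


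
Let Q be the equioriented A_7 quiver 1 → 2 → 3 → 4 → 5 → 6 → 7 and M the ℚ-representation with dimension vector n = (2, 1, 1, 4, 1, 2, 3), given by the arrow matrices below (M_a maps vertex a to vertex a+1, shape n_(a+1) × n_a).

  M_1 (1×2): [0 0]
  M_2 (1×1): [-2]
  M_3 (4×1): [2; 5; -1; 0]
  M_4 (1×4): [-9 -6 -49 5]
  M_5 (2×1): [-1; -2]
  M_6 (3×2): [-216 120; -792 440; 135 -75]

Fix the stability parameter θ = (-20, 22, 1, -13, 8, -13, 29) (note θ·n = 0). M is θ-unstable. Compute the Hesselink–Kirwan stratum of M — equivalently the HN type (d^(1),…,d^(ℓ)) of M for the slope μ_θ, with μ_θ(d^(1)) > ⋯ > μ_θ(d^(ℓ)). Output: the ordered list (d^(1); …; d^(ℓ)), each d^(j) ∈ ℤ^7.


Via rank(M_{q-1}∘⋯∘M_p): M ≅ I[1,1]^2, I[2,7], I[4,4]^3, I[6,6], I[7,7]^2.
μ_θ-semistable layers: μ^(1)=29; μ^(2)=1; μ^(3)=-13; μ^(4)=-20

((0, 0, 0, 0, 0, 0, 3); (0, 1, 1, 1, 1, 1, 0); (0, 0, 0, 3, 0, 1, 0); (2, 0, 0, 0, 0, 0, 0))


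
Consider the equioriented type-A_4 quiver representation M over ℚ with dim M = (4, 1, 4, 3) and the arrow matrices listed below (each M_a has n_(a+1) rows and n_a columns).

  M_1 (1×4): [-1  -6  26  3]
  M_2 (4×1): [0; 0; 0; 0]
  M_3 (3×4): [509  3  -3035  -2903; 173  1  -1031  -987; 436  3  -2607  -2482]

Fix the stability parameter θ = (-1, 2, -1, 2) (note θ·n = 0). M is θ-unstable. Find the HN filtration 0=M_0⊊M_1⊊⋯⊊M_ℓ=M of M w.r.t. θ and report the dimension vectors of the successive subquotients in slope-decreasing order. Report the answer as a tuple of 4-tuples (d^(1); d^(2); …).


Barcode: M ≅ I[1,1]^3, I[1,2], I[3,3], I[3,4]^3. HN layers by μ_θ (2 steps, strictly decreasing):
  μ^(1)=2; μ^(2)=-1

((0, 1, 0, 3); (4, 0, 4, 0))


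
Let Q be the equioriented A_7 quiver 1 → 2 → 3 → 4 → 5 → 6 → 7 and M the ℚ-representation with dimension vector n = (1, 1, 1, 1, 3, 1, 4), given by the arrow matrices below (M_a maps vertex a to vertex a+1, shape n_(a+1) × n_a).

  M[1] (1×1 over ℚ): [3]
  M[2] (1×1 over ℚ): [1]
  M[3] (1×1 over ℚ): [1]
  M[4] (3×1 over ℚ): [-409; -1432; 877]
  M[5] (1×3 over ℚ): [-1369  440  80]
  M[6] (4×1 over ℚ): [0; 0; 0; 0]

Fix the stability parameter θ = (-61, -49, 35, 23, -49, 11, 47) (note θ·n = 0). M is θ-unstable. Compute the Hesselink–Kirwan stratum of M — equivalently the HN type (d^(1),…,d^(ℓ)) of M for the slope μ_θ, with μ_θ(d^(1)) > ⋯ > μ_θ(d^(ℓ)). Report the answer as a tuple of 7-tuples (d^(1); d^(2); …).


Barcode: M ≅ I[1,6], I[5,5]^2, I[7,7]^4. HN layers by μ_θ (5 steps, strictly decreasing):
  μ^(1)=47; μ^(2)=11; μ^(3)=3; μ^(4)=-49; μ^(5)=-61

((0, 0, 0, 0, 0, 0, 4); (0, 0, 0, 0, 0, 1, 0); (0, 0, 1, 1, 1, 0, 0); (0, 1, 0, 0, 2, 0, 0); (1, 0, 0, 0, 0, 0, 0))


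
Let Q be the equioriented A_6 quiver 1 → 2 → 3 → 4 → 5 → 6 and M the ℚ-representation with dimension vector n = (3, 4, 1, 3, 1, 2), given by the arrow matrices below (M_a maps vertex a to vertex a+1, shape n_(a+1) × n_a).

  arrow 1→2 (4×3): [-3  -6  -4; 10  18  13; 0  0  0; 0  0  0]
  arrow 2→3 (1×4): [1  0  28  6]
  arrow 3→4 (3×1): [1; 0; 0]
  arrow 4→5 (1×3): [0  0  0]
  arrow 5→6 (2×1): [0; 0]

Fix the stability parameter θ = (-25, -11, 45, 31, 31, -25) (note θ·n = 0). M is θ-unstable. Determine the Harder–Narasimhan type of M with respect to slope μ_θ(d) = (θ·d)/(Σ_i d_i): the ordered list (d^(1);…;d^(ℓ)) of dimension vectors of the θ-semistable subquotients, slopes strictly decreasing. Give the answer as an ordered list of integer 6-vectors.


Via rank(M_{q-1}∘⋯∘M_p): M ≅ I[1,1], I[1,2], I[1,4], I[2,2]^2, I[4,4]^2, I[5,5], I[6,6]^2.
μ_θ-semistable layers: μ^(1)=38; μ^(2)=31; μ^(3)=-11; μ^(4)=-25

((0, 0, 1, 1, 0, 0); (0, 0, 0, 2, 1, 0); (0, 4, 0, 0, 0, 0); (3, 0, 0, 0, 0, 2))


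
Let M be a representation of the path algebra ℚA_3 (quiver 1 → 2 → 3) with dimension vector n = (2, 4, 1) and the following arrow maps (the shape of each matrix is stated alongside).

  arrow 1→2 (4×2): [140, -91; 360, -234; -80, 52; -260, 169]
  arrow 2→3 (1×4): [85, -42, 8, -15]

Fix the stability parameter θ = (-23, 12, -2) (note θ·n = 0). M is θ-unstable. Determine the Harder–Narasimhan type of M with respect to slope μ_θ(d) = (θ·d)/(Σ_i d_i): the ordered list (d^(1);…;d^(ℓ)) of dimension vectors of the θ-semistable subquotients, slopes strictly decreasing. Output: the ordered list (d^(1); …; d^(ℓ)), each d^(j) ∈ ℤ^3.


Barcode: M ≅ I[1,1], I[1,3], I[2,2]^3. HN layers by μ_θ (3 steps, strictly decreasing):
  μ^(1)=12; μ^(2)=5; μ^(3)=-23

((0, 3, 0); (0, 1, 1); (2, 0, 0))


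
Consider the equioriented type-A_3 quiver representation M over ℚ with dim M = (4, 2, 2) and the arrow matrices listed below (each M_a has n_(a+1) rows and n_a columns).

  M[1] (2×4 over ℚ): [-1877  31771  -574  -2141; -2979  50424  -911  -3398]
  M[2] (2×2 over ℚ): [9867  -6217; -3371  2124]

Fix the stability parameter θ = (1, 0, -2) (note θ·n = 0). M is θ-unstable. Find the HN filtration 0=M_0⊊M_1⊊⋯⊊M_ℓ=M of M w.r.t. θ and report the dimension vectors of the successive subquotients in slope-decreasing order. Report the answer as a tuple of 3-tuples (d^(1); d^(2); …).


Interval decomposition of M: I[1,1]^2, I[1,3]^2.
HN type (ℓ=2): μ^(1)=1; μ^(2)=-1/3

((2, 0, 0); (2, 2, 2))


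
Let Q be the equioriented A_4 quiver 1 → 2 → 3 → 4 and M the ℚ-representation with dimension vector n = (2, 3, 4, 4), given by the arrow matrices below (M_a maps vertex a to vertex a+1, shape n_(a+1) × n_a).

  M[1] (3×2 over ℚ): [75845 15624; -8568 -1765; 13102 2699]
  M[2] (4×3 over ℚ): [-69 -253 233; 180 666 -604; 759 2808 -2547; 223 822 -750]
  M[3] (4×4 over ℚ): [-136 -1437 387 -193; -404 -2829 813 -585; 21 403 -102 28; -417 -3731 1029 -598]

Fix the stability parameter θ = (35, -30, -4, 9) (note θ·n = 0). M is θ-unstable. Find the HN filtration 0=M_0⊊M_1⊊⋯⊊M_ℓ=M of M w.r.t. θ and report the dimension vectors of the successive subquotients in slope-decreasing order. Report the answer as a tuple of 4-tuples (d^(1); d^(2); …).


Via rank(M_{q-1}∘⋯∘M_p): M ≅ I[1,4]^2, I[2,4], I[3,3], I[4,4].
μ_θ-semistable layers: μ^(1)=9; μ^(2)=1/3; μ^(3)=-4; μ^(4)=-30

((0, 0, 0, 4); (2, 2, 2, 0); (0, 0, 2, 0); (0, 1, 0, 0))


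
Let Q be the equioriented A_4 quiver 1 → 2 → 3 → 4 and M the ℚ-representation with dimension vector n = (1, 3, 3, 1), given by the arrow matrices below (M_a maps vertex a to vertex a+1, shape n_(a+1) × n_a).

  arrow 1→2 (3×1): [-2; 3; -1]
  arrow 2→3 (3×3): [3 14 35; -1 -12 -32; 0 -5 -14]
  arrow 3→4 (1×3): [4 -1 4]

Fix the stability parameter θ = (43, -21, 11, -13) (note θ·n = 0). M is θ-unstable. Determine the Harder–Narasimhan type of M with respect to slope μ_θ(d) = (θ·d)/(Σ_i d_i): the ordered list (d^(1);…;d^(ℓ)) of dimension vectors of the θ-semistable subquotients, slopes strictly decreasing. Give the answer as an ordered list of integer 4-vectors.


Interval decomposition of M: I[1,4], I[2,3]^2.
HN type (ℓ=3): μ^(1)=11; μ^(2)=5; μ^(3)=-21

((0, 0, 2, 0); (1, 1, 1, 1); (0, 2, 0, 0))


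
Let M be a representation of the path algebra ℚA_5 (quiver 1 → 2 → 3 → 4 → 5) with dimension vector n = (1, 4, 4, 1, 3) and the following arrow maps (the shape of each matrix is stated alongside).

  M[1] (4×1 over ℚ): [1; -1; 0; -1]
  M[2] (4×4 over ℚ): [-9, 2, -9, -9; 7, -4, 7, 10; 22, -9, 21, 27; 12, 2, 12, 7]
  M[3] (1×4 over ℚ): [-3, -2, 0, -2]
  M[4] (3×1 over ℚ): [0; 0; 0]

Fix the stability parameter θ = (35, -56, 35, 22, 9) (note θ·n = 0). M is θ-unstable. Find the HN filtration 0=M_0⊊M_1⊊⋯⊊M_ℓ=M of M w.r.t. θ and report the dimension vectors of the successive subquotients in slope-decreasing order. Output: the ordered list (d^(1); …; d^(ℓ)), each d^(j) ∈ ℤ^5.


Barcode: M ≅ I[1,4], I[2,3]^3, I[5,5]^3. HN layers by μ_θ (5 steps, strictly decreasing):
  μ^(1)=35; μ^(2)=57/2; μ^(3)=9; μ^(4)=-21/2; μ^(5)=-56

((0, 0, 3, 0, 0); (0, 0, 1, 1, 0); (0, 0, 0, 0, 3); (1, 1, 0, 0, 0); (0, 3, 0, 0, 0))


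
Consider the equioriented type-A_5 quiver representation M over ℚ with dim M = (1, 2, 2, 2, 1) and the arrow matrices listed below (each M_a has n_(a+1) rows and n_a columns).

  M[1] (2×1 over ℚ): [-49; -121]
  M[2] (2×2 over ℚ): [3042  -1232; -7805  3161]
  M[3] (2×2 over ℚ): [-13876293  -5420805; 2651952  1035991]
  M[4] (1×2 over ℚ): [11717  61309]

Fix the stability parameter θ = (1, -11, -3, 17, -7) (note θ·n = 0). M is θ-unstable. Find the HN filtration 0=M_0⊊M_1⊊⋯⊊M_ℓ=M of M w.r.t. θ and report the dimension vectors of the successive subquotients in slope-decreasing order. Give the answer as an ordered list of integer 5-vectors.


Barcode: M ≅ I[1,5], I[2,4]. HN layers by μ_θ (5 steps, strictly decreasing):
  μ^(1)=17; μ^(2)=5; μ^(3)=-3; μ^(4)=-5; μ^(5)=-11

((0, 0, 0, 1, 0); (0, 0, 0, 1, 1); (0, 0, 2, 0, 0); (1, 1, 0, 0, 0); (0, 1, 0, 0, 0))


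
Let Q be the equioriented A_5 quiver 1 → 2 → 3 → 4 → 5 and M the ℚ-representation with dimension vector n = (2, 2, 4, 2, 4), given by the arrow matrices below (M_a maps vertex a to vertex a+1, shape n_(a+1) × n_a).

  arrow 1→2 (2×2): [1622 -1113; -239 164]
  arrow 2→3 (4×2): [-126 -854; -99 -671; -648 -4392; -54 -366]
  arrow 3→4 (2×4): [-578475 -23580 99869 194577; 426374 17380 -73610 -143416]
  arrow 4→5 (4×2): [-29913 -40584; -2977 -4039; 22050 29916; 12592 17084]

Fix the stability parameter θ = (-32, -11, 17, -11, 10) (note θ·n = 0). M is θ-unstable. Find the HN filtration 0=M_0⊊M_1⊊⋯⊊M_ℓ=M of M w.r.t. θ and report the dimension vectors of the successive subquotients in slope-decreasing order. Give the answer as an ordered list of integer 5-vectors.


Barcode: M ≅ I[1,2], I[1,3], I[3,3], I[3,5]^2, I[5,5]^2. HN layers by μ_θ (5 steps, strictly decreasing):
  μ^(1)=17; μ^(2)=10; μ^(3)=3; μ^(4)=-11; μ^(5)=-32

((0, 0, 2, 0, 0); (0, 0, 0, 0, 4); (0, 0, 2, 2, 0); (0, 2, 0, 0, 0); (2, 0, 0, 0, 0))


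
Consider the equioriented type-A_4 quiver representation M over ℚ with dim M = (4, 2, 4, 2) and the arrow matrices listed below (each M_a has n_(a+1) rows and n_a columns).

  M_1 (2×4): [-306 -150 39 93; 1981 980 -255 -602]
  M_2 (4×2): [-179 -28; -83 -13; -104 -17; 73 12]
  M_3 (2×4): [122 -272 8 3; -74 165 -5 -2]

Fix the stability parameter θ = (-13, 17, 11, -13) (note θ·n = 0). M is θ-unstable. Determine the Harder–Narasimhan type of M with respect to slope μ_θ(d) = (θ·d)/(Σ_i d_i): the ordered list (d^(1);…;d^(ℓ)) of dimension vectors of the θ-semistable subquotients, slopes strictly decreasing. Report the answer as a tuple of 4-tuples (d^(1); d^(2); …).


Interval decomposition of M: I[1,1]^2, I[1,3], I[1,4], I[3,3], I[3,4].
HN type (ℓ=5): μ^(1)=14; μ^(2)=11; μ^(3)=5; μ^(4)=-1; μ^(5)=-13

((0, 1, 1, 0); (0, 0, 1, 0); (0, 1, 1, 1); (0, 0, 1, 1); (4, 0, 0, 0))


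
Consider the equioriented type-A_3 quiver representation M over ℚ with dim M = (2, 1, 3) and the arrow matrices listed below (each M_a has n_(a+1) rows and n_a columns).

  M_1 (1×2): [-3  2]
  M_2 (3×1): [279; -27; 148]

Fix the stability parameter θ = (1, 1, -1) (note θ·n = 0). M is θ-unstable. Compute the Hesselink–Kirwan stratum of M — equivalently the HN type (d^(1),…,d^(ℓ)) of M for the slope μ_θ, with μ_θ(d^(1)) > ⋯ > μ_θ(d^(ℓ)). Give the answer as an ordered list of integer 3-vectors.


Via rank(M_{q-1}∘⋯∘M_p): M ≅ I[1,1], I[1,3], I[3,3]^2.
μ_θ-semistable layers: μ^(1)=1; μ^(2)=1/3; μ^(3)=-1

((1, 0, 0); (1, 1, 1); (0, 0, 2))


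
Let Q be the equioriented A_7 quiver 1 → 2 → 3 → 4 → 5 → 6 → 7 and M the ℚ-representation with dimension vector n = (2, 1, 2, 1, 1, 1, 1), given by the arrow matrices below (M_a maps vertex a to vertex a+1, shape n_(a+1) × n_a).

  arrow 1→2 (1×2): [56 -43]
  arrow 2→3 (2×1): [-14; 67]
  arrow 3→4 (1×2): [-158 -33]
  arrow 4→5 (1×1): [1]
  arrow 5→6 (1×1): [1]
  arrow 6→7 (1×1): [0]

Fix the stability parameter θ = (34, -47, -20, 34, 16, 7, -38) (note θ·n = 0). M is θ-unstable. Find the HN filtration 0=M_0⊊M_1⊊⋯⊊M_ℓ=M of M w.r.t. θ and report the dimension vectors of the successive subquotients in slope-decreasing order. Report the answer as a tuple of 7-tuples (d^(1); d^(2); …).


Barcode: M ≅ I[1,1], I[1,6], I[3,3], I[7,7]. HN layers by μ_θ (5 steps, strictly decreasing):
  μ^(1)=34; μ^(2)=19; μ^(3)=-11; μ^(4)=-20; μ^(5)=-38

((1, 0, 0, 0, 0, 0, 0); (0, 0, 0, 1, 1, 1, 0); (1, 1, 1, 0, 0, 0, 0); (0, 0, 1, 0, 0, 0, 0); (0, 0, 0, 0, 0, 0, 1))


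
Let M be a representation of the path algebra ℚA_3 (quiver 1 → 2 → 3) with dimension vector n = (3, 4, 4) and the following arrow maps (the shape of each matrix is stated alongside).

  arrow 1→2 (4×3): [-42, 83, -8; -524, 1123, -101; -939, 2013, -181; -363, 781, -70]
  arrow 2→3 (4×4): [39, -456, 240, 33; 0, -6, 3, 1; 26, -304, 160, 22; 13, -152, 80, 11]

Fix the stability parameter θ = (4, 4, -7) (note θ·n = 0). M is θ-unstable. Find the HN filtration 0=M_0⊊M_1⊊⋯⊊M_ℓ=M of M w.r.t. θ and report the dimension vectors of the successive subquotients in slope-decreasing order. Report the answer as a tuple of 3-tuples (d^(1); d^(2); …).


Interval decomposition of M: I[1,2], I[1,3]^2, I[2,2], I[3,3]^2.
HN type (ℓ=3): μ^(1)=4; μ^(2)=1/3; μ^(3)=-7

((1, 2, 0); (2, 2, 2); (0, 0, 2))


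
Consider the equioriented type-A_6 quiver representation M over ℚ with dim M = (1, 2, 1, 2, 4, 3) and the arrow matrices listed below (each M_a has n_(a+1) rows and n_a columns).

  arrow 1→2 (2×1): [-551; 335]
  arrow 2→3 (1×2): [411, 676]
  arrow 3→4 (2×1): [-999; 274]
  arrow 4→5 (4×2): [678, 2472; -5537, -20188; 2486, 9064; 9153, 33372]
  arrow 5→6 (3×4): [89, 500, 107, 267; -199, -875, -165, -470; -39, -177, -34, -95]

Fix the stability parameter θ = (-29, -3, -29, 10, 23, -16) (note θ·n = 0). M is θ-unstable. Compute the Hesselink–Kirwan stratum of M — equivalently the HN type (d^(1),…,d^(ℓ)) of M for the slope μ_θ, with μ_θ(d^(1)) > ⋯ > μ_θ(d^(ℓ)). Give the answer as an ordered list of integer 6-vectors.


Interval decomposition of M: I[1,6], I[2,2], I[4,4], I[5,5], I[5,6]^2.
HN type (ℓ=7): μ^(1)=23; μ^(2)=10; μ^(3)=17/3; μ^(4)=7/2; μ^(5)=-3; μ^(6)=-16; μ^(7)=-29

((0, 0, 0, 0, 1, 0); (0, 0, 0, 1, 0, 0); (0, 0, 0, 1, 1, 1); (0, 0, 0, 0, 2, 2); (0, 1, 0, 0, 0, 0); (0, 1, 1, 0, 0, 0); (1, 0, 0, 0, 0, 0))
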